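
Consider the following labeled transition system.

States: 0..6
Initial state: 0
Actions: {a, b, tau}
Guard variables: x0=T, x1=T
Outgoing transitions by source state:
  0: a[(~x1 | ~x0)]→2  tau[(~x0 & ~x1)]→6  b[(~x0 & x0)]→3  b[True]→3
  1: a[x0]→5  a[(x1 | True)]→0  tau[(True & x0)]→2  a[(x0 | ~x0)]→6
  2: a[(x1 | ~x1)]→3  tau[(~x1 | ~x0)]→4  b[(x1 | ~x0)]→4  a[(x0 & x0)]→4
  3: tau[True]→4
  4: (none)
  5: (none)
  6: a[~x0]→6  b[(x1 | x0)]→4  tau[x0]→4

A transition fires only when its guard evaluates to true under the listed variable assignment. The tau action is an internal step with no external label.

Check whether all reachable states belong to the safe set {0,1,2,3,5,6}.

Answer: INVARIANT VIOLATED at state 4

Analysis:
Safe = {0,1,2,3,5,6}
Reach set: {0,3,4}
  0: ✓
  3: ✓
  4: ✗ unsafe
counterexample path to 4: b·tau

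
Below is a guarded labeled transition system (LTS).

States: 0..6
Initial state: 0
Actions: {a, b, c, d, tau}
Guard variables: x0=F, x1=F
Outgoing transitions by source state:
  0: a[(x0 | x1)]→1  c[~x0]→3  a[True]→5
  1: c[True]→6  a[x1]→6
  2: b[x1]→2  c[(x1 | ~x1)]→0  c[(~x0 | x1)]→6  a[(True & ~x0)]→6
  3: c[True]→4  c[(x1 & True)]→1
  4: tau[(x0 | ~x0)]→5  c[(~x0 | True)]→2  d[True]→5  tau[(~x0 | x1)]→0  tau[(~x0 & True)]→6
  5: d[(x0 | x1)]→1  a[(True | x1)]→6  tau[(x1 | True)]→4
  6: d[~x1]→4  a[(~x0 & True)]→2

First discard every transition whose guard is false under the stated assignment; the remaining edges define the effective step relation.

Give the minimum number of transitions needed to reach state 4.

Answer: 2

Working:
BFS to 4:
  L0 = {0}
  L1 = {3,5}
  L2 = {4,6}
first hit 4 at d=2 via a·tau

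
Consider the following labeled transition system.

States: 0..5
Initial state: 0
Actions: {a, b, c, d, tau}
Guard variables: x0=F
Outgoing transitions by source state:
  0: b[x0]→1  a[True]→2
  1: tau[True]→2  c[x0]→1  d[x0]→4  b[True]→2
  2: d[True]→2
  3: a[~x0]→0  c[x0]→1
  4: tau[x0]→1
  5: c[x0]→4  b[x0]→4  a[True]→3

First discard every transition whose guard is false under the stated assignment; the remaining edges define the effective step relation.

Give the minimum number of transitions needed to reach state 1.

Answer: UNREACHABLE

Analysis:
Layered search for 1:
  depth 0: {0}
  depth 1: {2}
1 never appears.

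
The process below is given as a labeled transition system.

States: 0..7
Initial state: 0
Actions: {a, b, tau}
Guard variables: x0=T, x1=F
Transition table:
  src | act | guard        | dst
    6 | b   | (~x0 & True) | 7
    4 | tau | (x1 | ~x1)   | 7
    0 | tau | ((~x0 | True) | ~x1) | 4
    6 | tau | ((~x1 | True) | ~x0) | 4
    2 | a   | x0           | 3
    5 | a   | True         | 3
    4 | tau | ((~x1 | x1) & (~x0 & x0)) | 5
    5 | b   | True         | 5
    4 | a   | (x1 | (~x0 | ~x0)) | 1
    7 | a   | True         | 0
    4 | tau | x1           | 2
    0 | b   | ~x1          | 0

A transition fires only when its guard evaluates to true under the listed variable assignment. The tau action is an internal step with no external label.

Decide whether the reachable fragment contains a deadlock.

Reach set: {0,4,7}
  0: b→0  tau→4  [2 out]
  4: tau→7  [1 out]
  7: a→0  [1 out]

Answer: DEADLOCK-FREE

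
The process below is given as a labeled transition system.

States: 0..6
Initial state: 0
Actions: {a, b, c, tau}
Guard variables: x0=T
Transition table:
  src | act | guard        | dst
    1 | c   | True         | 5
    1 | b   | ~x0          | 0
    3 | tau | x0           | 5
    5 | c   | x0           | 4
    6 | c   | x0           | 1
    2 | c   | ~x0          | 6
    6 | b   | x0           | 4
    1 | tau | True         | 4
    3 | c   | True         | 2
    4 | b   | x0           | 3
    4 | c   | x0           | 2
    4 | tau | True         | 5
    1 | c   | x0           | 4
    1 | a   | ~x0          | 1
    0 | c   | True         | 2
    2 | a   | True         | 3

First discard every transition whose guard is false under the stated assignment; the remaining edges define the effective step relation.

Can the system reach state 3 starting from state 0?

Answer: REACHABLE

Analysis:
13 transition(s) survive guard evaluation.
Layer 0: {0}
Layer 1: {2}  cumulative {0,2}
Layer 2: {3}  cumulative {0,2,3}
Layer 3: {5}  cumulative {0,2,3,5}
Layer 4: {4}  cumulative {0,2,3,4,5}
Reach set: {0,2,3,4,5}
Path to 3: c·a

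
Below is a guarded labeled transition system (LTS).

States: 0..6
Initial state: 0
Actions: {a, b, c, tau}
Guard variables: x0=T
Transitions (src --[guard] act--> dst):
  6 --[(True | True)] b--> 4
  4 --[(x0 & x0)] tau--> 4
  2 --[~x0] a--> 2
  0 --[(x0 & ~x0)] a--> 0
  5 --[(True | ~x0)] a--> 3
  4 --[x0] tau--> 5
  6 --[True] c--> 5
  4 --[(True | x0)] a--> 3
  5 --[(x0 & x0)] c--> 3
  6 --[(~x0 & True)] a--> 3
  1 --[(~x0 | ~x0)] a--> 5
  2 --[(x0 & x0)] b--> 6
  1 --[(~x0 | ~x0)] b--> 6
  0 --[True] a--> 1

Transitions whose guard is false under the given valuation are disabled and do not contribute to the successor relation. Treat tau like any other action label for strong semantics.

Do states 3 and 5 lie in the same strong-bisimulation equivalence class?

Refine partition for ~:
  π0 = {{0,1,2,3,4,5,6}}
  π1 = {{0},{1,3},{2},{4},{5},{6}}
6 equivalence class(es) (converged in 2)
3∈{1,3}, 5∈{5}

Answer: NOT BISIMILAR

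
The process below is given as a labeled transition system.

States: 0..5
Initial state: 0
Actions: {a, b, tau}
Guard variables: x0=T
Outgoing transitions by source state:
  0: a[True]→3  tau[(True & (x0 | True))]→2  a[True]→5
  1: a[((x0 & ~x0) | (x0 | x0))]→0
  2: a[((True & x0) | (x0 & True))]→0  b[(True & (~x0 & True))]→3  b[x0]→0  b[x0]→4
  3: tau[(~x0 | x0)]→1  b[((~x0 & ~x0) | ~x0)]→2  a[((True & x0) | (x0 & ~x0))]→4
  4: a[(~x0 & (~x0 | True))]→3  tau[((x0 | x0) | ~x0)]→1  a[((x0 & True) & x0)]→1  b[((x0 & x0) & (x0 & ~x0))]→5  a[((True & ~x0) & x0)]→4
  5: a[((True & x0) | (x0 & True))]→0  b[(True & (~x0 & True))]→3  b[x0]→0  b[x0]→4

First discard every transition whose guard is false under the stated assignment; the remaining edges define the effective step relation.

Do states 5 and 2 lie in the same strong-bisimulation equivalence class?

Bisimulation quotient by refinement:
  π0 = {{0,1,2,3,4,5}}
  π1 = {{0,3,4},{1},{2,5}}
  π2 = {{0},{1},{2,5},{3},{4}}
Fixed point at round 3; 5 class(es).
[5]={2,5}  [2]={2,5}

Answer: BISIMILAR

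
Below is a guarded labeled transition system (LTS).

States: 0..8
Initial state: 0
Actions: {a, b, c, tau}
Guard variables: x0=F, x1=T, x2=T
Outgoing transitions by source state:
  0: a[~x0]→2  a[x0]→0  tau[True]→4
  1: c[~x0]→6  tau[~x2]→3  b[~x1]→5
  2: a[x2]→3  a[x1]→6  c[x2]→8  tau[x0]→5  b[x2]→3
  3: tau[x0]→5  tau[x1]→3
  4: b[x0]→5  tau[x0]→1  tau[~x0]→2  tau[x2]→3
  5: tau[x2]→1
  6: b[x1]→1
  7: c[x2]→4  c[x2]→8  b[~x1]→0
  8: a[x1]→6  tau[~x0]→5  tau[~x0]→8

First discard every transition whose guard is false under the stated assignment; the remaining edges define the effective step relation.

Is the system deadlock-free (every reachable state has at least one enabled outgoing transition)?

R = {0,1,2,3,4,5,6,8}
  0: a→2  tau→4  [2 out]
  1: c→6  [1 out]
  2: a→3  a→6  b→3  c→8  [4 out]
  3: tau→3  [1 out]
  4: tau→2  tau→3  [2 out]
  5: tau→1  [1 out]
  6: b→1  [1 out]
  8: a→6  tau→5  tau→8  [3 out]

Answer: DEADLOCK-FREE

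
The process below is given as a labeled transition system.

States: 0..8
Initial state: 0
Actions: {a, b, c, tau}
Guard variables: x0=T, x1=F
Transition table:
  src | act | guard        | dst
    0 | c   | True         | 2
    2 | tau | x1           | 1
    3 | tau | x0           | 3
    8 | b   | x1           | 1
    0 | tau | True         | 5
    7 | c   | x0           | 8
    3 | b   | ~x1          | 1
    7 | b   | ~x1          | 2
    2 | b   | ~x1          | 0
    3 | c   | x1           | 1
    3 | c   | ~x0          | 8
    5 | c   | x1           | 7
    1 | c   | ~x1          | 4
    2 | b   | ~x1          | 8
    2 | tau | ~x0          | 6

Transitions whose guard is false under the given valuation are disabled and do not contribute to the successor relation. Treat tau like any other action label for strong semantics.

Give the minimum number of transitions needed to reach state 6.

BFS to 6:
  depth 0: {0}
  depth 1: {2,5}
  depth 2: {8}
6 never appears.

Answer: UNREACHABLE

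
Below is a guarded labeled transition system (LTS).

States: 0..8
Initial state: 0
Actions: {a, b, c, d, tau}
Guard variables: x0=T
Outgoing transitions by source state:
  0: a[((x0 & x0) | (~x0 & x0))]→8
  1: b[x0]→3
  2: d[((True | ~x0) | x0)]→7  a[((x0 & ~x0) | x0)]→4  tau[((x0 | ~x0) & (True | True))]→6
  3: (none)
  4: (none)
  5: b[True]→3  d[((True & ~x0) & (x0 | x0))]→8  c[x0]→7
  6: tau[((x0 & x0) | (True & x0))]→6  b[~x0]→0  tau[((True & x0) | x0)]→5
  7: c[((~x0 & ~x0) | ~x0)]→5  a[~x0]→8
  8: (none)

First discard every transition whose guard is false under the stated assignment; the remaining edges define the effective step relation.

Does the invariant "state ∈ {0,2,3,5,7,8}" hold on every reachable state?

Allowed set {0,2,3,5,7,8}
Reachable = {0,8}
  0: ✓
  8: ✓

Answer: INVARIANT HOLDS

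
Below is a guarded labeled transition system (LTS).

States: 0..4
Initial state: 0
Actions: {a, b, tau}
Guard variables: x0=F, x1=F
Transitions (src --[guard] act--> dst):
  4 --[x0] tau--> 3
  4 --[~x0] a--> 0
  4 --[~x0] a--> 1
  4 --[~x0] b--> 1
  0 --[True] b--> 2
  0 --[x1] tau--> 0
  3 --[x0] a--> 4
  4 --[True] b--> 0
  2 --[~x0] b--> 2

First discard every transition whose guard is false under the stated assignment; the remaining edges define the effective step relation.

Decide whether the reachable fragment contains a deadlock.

Answer: DEADLOCK-FREE

Trace:
Reach set: {0,2}
  0: b→2  [deg 1]
  2: b→2  [deg 1]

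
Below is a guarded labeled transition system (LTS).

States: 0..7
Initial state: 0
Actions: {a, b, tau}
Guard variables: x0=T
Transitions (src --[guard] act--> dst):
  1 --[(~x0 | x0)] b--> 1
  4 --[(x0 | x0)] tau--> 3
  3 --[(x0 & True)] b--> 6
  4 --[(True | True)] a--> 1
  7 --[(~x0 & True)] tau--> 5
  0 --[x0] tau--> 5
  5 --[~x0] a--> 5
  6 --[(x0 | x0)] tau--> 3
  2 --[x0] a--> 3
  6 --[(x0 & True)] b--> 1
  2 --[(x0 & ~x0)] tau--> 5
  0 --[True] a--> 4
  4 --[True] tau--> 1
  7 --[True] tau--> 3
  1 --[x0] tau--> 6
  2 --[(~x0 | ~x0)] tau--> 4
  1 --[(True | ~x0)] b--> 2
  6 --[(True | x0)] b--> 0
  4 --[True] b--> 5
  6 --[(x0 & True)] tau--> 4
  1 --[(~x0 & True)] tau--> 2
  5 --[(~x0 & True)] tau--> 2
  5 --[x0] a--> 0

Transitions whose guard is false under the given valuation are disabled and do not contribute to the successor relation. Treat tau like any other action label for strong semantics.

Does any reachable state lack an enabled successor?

Answer: DEADLOCK-FREE

Trace:
Reach set: {0,1,2,3,4,5,6}
  0: a→4  tau→5  [2 exit(s)]
  1: b→1  b→2  tau→6  [3 exit(s)]
  2: a→3  [1 exit(s)]
  3: b→6  [1 exit(s)]
  4: a→1  b→5  tau→1  tau→3  [4 exit(s)]
  5: a→0  [1 exit(s)]
  6: b→0  b→1  tau→3  tau→4  [4 exit(s)]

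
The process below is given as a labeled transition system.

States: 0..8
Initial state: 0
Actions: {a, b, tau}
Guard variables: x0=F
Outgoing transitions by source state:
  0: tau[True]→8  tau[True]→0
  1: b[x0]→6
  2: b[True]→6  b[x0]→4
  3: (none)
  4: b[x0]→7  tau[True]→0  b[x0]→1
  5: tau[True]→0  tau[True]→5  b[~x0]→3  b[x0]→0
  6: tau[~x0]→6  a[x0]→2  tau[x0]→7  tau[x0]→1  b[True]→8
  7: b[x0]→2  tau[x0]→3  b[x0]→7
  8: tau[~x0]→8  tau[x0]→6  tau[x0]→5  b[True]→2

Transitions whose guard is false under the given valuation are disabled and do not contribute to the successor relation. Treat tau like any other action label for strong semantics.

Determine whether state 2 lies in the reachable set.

Answer: REACHABLE

Trace:
11 transition(s) survive guard evaluation.
Layer 0: {0}
Layer 1: {8}  now seen {0,8}
Layer 2: {2}  now seen {0,2,8}
Layer 3: {6}  now seen {0,2,6,8}
R = {0,2,6,8}
witness 2: tau·b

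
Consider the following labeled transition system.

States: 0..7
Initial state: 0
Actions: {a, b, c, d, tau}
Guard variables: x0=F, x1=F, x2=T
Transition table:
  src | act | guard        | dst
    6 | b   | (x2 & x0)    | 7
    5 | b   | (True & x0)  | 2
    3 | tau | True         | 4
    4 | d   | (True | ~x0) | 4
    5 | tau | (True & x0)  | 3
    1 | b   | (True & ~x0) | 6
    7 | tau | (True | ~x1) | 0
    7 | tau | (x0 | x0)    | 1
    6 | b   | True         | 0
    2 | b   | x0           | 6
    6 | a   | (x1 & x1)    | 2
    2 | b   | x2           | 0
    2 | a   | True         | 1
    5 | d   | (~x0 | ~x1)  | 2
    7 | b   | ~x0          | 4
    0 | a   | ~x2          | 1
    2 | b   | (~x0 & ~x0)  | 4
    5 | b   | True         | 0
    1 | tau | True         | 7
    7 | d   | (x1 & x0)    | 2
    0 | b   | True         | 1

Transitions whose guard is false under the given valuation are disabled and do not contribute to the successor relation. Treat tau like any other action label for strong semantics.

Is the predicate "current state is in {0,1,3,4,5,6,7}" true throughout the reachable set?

Allowed set {0,1,3,4,5,6,7}
Reachable = {0,1,4,6,7}
  0: safe
  1: safe
  4: safe
  6: safe
  7: safe

Answer: INVARIANT HOLDS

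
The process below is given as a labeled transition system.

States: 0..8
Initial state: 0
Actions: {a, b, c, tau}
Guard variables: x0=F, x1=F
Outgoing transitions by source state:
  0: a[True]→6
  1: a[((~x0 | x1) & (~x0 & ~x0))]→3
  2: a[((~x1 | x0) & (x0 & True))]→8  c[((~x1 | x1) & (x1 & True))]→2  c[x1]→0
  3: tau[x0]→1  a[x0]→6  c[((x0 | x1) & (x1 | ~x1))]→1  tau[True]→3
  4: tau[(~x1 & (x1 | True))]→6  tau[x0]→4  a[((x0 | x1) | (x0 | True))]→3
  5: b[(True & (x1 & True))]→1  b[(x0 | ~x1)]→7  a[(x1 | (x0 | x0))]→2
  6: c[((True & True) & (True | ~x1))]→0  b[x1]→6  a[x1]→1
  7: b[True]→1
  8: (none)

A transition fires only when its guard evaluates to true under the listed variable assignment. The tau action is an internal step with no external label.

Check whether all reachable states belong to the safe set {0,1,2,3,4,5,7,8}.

Safe = {0,1,2,3,4,5,7,8}
Reach set: {0,6}
  0: ok
  6: VIOLATES
counterexample path to 6: a

Answer: INVARIANT VIOLATED at state 6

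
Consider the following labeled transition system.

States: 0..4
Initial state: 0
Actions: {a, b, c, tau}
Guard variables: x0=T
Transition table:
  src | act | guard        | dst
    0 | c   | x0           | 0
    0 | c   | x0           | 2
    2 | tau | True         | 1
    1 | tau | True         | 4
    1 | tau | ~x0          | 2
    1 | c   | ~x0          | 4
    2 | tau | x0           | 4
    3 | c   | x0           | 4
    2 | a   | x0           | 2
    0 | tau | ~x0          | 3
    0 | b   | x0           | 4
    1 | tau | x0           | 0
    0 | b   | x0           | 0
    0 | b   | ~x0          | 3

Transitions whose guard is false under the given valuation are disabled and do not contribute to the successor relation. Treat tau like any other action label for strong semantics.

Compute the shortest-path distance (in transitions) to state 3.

Breadth-first toward 3:
  depth 0: {0}
  depth 1: {2,4}
  depth 2: {1}
3 never appears.

Answer: UNREACHABLE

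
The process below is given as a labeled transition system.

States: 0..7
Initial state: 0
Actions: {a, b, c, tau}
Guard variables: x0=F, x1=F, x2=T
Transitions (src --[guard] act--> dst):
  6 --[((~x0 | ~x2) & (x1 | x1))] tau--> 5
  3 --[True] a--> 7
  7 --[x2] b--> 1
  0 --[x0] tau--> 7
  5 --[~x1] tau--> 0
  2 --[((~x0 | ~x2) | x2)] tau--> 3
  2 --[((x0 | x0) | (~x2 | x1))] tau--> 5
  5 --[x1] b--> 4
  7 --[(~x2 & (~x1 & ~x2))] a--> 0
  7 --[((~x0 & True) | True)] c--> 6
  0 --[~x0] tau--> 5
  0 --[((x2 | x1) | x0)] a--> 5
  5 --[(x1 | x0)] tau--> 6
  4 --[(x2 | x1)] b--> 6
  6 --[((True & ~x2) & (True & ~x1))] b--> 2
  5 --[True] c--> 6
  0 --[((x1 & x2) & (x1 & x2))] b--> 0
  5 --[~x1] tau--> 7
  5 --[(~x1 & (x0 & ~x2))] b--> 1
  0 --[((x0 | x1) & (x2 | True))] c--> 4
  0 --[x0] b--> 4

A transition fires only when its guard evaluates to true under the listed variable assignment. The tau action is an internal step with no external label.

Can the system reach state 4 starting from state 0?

10 transition(s) survive guard evaluation.
Layer 0: {0}
Layer 1: {5}  now seen {0,5}
Layer 2: {6,7}  now seen {0,5,6,7}
Layer 3: {1}  now seen {0,1,5,6,7}
Reachable = {0,1,5,6,7}

Answer: UNREACHABLE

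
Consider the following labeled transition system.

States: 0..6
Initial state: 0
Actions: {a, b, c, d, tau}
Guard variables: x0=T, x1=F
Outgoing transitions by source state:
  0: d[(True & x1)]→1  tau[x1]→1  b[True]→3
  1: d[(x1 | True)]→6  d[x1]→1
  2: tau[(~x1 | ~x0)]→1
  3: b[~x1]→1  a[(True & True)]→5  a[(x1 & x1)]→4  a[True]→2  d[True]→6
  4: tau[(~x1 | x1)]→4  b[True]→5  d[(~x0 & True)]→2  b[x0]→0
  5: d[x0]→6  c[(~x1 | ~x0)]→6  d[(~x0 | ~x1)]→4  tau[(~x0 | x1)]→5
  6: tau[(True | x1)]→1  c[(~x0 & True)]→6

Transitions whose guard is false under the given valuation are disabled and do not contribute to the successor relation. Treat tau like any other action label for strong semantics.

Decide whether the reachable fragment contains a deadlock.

Answer: DEADLOCK-FREE

Trace:
Reachable = {0,1,2,3,4,5,6}
  0: b→3  [deg 1]
  1: d→6  [deg 1]
  2: tau→1  [deg 1]
  3: a→2  a→5  b→1  d→6  [deg 4]
  4: b→0  b→5  tau→4  [deg 3]
  5: c→6  d→4  d→6  [deg 3]
  6: tau→1  [deg 1]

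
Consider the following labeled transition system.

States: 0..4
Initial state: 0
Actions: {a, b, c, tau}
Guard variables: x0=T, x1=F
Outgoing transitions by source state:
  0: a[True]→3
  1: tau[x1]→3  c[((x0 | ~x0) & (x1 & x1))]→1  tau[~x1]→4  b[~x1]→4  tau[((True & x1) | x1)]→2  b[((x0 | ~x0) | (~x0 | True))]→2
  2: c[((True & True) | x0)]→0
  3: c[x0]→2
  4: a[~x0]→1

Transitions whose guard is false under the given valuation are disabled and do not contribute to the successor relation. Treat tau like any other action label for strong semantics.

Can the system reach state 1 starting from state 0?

Answer: UNREACHABLE

Working:
6 transition(s) survive guard evaluation.
Layer 0: {0}
Layer 1: {3}  total {0,3}
Layer 2: {2}  total {0,2,3}
Reachable = {0,2,3}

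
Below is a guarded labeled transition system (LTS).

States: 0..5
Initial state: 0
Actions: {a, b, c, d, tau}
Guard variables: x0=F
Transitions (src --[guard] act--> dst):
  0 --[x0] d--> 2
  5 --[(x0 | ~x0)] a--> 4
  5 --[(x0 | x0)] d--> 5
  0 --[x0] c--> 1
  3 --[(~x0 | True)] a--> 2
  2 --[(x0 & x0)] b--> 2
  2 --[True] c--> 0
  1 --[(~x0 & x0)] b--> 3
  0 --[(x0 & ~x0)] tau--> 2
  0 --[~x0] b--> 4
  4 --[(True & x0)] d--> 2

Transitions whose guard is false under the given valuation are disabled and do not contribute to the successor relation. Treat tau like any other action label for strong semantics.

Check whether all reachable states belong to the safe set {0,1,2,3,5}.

Answer: INVARIANT VIOLATED at state 4

Trace:
Safe = {0,1,2,3,5}
Reach set: {0,4}
  0: ✓
  4: outside
reach 4 via b — violates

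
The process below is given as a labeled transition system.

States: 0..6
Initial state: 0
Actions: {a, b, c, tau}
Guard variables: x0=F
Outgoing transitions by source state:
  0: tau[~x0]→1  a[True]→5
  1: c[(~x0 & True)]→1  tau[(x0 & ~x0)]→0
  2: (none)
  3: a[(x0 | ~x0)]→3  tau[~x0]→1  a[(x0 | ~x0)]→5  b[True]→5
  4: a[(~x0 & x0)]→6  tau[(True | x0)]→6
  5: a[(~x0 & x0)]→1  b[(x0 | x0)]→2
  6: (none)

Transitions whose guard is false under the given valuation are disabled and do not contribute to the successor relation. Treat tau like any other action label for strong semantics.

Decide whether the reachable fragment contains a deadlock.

Answer: DEADLOCK at state 5

Working:
Reachable = {0,1,5}
  0: a→5  tau→1  [2 exit(s)]
  1: c→1  [1 exit(s)]
  5: ∅  [no exit]
trace reaching 5: a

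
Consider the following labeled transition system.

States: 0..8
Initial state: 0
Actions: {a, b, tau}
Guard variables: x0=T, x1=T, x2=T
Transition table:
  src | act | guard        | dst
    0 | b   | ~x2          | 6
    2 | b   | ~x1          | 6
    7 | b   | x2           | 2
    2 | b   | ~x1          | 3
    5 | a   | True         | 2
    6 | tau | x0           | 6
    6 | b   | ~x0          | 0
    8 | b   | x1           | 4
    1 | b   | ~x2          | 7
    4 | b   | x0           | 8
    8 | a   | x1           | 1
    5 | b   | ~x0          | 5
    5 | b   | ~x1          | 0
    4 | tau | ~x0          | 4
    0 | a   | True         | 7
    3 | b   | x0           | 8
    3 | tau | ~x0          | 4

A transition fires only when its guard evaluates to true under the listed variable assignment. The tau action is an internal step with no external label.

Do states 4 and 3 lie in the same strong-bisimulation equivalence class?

Answer: BISIMILAR

Working:
Compute ~ classes (split until stable):
  π0 = {{0,1,2,3,4,5,6,7,8}}
  π1 = {{0,5},{1,2},{3,4,7},{6},{8}}
  π2 = {{0},{1,2},{3,4},{5},{6},{7},{8}}
Fixed point at round 3; 7 class(es).
4∈{3,4}, 3∈{3,4}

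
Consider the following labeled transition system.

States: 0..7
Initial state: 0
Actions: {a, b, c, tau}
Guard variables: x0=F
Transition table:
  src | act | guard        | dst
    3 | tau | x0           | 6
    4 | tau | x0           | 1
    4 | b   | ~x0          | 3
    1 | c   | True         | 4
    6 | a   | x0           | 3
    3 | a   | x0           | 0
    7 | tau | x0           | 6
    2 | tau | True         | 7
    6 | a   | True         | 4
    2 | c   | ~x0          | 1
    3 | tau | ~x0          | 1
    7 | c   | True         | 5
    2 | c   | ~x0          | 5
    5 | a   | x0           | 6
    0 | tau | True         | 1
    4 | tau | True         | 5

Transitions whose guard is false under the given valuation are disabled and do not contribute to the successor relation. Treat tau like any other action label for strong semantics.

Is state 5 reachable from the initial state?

After dropping false guards: 10 live edges.
L0 = {0}
L1 = {1}  cumulative {0,1}
L2 = {4}  cumulative {0,1,4}
L3 = {3,5}  cumulative {0,1,3,4,5}
R = {0,1,3,4,5}
witness 5: tau·c·tau

Answer: REACHABLE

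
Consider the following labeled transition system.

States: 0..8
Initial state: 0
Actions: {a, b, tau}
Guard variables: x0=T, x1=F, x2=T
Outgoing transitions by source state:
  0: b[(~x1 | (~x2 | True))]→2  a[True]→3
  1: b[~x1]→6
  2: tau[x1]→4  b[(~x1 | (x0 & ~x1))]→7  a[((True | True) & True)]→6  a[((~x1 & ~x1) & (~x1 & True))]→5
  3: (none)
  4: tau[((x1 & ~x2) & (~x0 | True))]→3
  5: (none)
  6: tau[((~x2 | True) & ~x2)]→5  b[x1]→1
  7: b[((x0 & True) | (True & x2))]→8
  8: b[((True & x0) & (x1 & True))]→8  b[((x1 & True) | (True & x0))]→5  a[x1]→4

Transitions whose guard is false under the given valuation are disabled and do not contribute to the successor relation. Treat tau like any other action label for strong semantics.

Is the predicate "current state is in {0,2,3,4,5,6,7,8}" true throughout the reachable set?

Answer: INVARIANT HOLDS

Analysis:
Safe = {0,2,3,4,5,6,7,8}
Reach set: {0,2,3,5,6,7,8}
  0: safe
  2: safe
  3: safe
  5: safe
  6: safe
  7: safe
  8: safe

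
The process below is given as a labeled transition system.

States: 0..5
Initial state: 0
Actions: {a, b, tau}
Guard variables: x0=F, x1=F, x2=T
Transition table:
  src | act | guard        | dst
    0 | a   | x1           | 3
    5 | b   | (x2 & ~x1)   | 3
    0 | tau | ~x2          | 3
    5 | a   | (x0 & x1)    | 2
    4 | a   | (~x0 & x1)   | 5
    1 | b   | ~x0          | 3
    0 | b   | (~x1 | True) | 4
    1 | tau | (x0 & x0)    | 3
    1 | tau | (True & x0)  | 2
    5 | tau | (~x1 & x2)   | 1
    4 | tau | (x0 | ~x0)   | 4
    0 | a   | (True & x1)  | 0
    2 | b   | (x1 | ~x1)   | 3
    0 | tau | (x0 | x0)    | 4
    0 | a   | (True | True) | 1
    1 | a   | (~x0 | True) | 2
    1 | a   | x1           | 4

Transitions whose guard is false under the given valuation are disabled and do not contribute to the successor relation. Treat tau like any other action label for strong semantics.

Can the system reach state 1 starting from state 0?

Guard filter leaves 8 enabled edge(s).
Layer 0: {0}
Layer 1: {1,4}  cumulative {0,1,4}
Layer 2: {2,3}  cumulative {0,1,2,3,4}
Reachable = {0,1,2,3,4}
witness 1: a

Answer: REACHABLE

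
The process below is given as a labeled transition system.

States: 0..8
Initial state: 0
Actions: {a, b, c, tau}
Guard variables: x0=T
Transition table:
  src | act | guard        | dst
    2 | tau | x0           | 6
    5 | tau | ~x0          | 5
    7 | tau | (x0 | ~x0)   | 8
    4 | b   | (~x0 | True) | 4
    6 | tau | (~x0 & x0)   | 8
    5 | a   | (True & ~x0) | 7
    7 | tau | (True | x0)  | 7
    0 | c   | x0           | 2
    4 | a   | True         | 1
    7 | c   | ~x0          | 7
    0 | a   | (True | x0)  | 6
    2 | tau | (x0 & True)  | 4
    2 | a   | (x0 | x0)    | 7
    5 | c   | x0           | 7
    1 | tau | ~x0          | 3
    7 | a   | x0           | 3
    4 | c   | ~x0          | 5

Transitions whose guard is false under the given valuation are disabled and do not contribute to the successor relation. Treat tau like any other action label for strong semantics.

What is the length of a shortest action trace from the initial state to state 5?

Layered search for 5:
  depth 0: {0}
  depth 1: {2,6}
  depth 2: {4,7}
  depth 3: {1,3,8}
5 never appears.

Answer: UNREACHABLE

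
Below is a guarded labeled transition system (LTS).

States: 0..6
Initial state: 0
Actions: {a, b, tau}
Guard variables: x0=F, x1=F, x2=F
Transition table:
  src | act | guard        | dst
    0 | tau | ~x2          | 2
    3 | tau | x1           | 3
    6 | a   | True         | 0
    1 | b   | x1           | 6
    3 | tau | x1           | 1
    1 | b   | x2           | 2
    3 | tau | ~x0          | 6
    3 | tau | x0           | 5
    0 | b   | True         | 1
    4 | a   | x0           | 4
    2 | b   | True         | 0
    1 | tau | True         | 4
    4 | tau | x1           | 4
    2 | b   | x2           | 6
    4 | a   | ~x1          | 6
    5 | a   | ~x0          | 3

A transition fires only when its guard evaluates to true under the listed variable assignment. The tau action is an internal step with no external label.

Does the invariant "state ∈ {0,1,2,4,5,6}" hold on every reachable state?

Inv-set: {0,1,2,4,5,6}
Reachable = {0,1,2,4,6}
  0: ok
  1: ok
  2: ok
  4: ok
  6: ok

Answer: INVARIANT HOLDS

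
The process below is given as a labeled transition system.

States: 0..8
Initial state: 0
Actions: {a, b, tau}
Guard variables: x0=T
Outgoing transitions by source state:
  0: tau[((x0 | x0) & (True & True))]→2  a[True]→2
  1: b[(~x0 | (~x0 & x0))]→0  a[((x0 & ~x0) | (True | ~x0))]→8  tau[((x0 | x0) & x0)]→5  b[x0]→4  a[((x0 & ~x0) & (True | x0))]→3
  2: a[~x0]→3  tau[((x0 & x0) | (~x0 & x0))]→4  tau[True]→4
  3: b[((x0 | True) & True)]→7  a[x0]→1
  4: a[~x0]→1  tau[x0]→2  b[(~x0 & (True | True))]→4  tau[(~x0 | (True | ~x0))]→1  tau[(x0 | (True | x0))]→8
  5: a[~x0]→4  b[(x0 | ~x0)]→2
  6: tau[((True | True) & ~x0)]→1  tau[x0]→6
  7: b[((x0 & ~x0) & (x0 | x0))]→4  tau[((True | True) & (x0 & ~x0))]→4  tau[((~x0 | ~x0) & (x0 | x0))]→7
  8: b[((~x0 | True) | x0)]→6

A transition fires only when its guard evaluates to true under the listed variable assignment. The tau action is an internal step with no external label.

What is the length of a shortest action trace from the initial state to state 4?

Answer: 2

Analysis:
BFS to 4:
  Layer 0: {0}
  Layer 1: {2}
  Layer 2: {4}
depth(4)=2, e.g. a·tau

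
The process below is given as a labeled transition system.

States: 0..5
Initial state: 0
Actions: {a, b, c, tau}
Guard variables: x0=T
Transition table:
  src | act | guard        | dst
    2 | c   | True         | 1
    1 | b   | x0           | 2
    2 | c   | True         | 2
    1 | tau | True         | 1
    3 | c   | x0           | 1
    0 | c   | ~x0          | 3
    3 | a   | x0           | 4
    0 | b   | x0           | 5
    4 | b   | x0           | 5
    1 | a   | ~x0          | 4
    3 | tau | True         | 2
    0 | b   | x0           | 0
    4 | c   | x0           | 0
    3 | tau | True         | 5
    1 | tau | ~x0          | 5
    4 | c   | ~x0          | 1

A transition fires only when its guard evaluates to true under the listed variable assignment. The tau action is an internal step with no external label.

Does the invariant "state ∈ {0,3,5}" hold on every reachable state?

Answer: INVARIANT HOLDS

Working:
Safe = {0,3,5}
Reach set: {0,5}
  0: ok
  5: ok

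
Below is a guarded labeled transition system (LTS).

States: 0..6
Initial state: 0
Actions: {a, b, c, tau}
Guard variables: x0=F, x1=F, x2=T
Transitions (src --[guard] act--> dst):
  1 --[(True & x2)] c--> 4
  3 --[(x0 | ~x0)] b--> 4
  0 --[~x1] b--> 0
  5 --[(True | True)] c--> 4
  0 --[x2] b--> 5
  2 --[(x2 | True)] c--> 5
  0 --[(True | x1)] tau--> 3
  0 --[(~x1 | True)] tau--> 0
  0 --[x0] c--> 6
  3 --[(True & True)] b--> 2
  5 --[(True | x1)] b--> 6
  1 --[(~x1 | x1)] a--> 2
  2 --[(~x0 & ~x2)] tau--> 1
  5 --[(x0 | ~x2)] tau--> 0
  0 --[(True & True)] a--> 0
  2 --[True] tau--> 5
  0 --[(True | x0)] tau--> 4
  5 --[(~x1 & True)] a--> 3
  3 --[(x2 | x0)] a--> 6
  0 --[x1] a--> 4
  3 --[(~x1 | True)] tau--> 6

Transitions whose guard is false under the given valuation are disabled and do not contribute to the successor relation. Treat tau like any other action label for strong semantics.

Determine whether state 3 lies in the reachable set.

Answer: REACHABLE

Analysis:
Guard filter leaves 17 enabled edge(s).
L0 = {0}
L1 = {3,4,5}  cumulative {0,3,4,5}
L2 = {2,6}  cumulative {0,2,3,4,5,6}
Reachable = {0,2,3,4,5,6}
witness 3: tau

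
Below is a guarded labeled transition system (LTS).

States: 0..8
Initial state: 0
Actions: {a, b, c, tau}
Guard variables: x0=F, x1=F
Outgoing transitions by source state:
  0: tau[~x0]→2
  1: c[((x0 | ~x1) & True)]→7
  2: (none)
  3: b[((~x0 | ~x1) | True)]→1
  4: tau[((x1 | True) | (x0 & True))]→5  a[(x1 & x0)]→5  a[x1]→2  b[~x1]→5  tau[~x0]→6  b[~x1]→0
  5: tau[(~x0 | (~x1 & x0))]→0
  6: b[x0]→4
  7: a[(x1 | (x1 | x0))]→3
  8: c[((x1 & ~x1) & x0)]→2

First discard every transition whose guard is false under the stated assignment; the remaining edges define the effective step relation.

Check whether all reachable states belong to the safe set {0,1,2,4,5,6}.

Answer: INVARIANT HOLDS

Trace:
Inv-set: {0,1,2,4,5,6}
Reachable = {0,2}
  0: safe
  2: safe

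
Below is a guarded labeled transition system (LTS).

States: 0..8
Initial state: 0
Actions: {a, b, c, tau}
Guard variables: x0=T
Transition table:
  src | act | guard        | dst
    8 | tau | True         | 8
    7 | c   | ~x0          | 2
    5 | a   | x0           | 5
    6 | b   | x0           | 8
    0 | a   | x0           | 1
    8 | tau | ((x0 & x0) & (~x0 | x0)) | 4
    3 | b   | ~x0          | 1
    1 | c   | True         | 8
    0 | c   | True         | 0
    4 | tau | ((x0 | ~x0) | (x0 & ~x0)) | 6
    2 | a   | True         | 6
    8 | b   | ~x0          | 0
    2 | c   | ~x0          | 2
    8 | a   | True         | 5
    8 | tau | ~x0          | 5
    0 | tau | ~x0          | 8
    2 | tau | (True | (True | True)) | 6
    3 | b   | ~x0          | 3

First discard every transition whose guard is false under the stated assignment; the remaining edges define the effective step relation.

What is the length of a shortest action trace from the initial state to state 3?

BFS to 3:
  L0 = {0}
  L1 = {1}
  L2 = {8}
  L3 = {4,5}
  L4 = {6}
3 never appears.

Answer: UNREACHABLE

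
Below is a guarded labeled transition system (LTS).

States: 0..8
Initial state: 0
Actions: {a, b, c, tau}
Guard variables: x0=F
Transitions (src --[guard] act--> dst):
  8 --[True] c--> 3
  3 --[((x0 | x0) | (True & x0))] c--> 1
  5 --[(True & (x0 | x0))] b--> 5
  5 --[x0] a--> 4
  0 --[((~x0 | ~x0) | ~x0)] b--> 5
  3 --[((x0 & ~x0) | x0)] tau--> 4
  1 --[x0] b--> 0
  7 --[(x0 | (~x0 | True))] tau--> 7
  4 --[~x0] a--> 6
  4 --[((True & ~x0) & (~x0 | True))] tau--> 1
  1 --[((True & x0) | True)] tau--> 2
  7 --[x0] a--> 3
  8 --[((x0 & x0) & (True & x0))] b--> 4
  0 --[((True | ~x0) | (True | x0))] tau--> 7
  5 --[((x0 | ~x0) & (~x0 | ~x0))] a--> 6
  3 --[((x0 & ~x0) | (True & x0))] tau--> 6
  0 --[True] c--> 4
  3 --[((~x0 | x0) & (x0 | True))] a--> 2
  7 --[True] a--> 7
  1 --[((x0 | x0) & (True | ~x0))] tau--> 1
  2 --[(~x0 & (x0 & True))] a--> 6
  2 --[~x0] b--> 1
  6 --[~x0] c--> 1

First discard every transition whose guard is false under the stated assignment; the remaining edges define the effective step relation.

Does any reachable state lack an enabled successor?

Answer: DEADLOCK-FREE

Trace:
Reachable = {0,1,2,4,5,6,7}
  0: b→5  c→4  tau→7  [deg 3]
  1: tau→2  [deg 1]
  2: b→1  [deg 1]
  4: a→6  tau→1  [deg 2]
  5: a→6  [deg 1]
  6: c→1  [deg 1]
  7: a→7  tau→7  [deg 2]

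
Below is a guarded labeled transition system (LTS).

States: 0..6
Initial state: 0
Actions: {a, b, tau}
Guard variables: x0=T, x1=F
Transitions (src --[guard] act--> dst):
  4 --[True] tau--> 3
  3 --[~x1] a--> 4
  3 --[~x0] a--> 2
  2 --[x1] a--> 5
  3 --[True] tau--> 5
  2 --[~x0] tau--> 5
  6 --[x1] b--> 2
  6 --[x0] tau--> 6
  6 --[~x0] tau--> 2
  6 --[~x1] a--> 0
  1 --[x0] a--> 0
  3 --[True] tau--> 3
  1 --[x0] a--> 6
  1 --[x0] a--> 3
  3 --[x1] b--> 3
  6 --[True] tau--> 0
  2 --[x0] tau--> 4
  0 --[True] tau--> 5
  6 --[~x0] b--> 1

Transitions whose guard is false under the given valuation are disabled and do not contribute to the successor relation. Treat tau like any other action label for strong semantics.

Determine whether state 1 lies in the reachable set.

Guard filter leaves 12 enabled edge(s).
depth 0: {0}
depth 1: {5}  now seen {0,5}
R = {0,5}

Answer: UNREACHABLE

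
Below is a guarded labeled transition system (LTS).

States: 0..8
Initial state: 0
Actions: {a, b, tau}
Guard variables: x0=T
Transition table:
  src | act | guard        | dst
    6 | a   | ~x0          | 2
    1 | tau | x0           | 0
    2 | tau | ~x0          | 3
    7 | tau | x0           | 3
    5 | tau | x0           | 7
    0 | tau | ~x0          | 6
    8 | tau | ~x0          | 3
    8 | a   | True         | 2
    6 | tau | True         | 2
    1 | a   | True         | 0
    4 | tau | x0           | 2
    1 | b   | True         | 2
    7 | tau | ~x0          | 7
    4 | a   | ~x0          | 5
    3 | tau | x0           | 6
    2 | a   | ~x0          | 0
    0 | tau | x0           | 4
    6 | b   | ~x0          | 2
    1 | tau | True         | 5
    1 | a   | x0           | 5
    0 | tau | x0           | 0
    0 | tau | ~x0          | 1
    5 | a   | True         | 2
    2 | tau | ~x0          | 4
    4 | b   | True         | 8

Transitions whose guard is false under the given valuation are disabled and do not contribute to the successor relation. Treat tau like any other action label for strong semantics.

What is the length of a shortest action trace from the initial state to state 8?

Answer: 2

Working:
BFS to 8:
  Layer 0: {0}
  Layer 1: {4}
  Layer 2: {2,8}
8 enters at depth 2; path tau·b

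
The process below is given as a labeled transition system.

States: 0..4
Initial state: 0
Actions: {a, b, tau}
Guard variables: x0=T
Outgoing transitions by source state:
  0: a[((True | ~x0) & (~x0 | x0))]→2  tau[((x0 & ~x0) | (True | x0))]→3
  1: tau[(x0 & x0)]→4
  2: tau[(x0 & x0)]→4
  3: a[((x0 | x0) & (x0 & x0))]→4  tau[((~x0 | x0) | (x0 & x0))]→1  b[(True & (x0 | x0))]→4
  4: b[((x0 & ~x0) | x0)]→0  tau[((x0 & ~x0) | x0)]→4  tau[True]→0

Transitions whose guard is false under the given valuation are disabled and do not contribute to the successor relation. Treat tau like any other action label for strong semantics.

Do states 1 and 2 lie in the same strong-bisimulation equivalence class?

Answer: BISIMILAR

Trace:
Compute ~ classes (split until stable):
  P[0] = {{0,1,2,3,4}}
  P[1] = {{0},{1,2},{3},{4}}
4 equivalence class(es) (converged in 2)
[1]={1,2}  [2]={1,2}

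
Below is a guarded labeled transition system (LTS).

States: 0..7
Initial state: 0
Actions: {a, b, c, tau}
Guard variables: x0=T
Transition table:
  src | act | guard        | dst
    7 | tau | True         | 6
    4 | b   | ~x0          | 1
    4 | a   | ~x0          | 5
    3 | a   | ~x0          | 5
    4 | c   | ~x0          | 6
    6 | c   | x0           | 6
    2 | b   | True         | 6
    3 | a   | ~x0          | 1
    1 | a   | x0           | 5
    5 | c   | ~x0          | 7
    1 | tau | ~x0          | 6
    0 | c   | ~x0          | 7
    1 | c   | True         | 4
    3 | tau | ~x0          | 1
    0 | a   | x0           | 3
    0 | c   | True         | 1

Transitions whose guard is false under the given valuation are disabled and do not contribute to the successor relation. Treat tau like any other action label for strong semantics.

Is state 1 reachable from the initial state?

Answer: REACHABLE

Working:
7 transition(s) survive guard evaluation.
depth 0: {0}
depth 1: {1,3}  now seen {0,1,3}
depth 2: {4,5}  now seen {0,1,3,4,5}
Reach set: {0,1,3,4,5}
Path to 1: c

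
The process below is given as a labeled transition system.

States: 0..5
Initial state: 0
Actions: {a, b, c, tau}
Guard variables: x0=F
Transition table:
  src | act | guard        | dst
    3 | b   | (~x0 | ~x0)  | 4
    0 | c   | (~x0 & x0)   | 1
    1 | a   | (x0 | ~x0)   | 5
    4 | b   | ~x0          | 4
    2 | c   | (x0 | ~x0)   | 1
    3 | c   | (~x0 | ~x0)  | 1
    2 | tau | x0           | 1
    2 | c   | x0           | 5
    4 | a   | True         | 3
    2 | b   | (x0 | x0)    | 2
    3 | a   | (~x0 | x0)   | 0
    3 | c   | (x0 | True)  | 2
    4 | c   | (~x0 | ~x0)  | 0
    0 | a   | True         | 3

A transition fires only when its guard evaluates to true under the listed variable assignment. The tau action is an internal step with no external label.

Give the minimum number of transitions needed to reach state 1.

Layered search for 1:
  Layer 0: {0}
  Layer 1: {3}
  Layer 2: {1,2,4}
first hit 1 at d=2 via a·c

Answer: 2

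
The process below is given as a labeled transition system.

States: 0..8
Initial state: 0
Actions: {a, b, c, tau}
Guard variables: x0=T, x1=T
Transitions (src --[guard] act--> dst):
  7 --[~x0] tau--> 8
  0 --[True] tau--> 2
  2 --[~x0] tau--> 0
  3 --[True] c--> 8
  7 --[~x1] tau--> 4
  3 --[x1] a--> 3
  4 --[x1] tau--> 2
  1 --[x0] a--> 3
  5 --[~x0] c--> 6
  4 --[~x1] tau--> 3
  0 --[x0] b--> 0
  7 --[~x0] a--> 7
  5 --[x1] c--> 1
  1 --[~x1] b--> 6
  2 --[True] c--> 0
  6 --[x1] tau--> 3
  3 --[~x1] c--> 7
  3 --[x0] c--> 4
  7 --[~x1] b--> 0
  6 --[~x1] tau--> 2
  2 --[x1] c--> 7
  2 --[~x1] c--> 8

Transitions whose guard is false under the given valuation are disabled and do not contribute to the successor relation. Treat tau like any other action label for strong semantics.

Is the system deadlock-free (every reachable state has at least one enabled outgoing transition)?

Reachable = {0,2,7}
  0: b→0  tau→2  [2 out]
  2: c→0  c→7  [2 out]
  7: ∅  [STUCK]
trace reaching 7: tau·c

Answer: DEADLOCK at state 7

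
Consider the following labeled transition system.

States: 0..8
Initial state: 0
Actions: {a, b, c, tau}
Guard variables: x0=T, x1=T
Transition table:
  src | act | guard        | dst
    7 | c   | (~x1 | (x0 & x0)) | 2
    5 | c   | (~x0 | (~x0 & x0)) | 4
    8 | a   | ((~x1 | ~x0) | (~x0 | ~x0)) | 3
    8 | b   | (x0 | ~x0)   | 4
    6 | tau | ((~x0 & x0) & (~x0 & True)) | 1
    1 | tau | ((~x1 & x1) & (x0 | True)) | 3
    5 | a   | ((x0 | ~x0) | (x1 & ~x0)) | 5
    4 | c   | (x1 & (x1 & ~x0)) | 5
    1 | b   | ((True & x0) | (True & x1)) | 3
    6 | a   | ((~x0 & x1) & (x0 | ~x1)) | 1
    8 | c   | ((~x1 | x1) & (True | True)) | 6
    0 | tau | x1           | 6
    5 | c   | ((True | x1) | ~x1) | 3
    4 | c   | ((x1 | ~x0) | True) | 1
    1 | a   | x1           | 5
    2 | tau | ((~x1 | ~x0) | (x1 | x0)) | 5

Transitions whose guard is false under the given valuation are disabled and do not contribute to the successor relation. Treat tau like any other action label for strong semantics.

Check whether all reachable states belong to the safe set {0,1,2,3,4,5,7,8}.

Answer: INVARIANT VIOLATED at state 6

Working:
Allowed set {0,1,2,3,4,5,7,8}
Reach set: {0,6}
  0: ✓
  6: VIOLATES
witness against invariant: tau → 6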